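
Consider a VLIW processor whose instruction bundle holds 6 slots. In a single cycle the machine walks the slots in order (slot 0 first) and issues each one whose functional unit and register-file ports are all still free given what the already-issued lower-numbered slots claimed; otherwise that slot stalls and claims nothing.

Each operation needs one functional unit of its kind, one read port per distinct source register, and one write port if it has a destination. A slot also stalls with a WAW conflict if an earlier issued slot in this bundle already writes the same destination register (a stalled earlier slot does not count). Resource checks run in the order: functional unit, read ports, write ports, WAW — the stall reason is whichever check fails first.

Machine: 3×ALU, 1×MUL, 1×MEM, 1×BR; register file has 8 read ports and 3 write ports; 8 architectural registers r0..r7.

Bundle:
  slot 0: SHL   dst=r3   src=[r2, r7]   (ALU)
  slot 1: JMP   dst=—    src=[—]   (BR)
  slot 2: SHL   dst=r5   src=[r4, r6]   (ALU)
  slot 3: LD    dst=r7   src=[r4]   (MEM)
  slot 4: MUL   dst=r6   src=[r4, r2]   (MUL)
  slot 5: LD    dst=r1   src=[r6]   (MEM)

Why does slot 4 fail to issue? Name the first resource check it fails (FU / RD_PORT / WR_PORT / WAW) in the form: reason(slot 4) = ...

(0) want 1×ALU +2rd +1wr — yes → AL2|MU1|ME1|BR1|rd6|wr2
(1) want 1×BR +0rd +0wr — yes → AL2|MU1|ME1|BR0|rd6|wr2
(2) want 1×ALU +2rd +1wr — yes → AL1|MU1|ME1|BR0|rd4|wr1
(3) want 1×MEM +1rd +1wr — yes → AL1|MU1|ME0|BR0|rd3|wr0
(4) want 1×MUL +2rd +1wr — WR_PORT → AL1|MU1|ME0|BR0|rd3|wr0
(5) want 1×MEM +1rd +1wr — FU → AL1|MU1|ME0|BR0|rd3|wr0

reason(slot 4) = WR_PORT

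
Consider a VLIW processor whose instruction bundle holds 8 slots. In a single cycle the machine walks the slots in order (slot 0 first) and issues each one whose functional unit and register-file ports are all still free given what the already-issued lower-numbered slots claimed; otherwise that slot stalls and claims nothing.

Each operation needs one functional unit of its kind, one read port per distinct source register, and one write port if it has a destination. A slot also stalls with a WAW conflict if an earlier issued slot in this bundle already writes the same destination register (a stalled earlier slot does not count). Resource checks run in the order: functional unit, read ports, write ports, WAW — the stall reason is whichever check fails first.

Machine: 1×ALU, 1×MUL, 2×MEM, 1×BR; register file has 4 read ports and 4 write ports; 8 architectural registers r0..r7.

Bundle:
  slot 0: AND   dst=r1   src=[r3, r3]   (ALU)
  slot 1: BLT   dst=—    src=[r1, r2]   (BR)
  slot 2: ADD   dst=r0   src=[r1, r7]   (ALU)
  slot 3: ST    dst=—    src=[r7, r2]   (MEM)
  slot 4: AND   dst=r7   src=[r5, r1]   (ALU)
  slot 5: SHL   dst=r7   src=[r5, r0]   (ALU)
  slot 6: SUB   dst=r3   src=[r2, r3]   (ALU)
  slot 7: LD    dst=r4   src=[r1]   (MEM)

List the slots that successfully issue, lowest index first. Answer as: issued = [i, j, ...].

(0) want 1×ALU +1rd +1wr — yes → AL0|MU1|ME2|BR1|rd3|wr3
(1) want 1×BR +2rd +0wr — yes → AL0|MU1|ME2|BR0|rd1|wr3
(2) want 1×ALU +2rd +1wr — FU → AL0|MU1|ME2|BR0|rd1|wr3
(3) want 1×MEM +2rd +0wr — RD_PORT → AL0|MU1|ME2|BR0|rd1|wr3
(4) want 1×ALU +2rd +1wr — FU → AL0|MU1|ME2|BR0|rd1|wr3
(5) want 1×ALU +2rd +1wr — FU → AL0|MU1|ME2|BR0|rd1|wr3
(6) want 1×ALU +2rd +1wr — FU → AL0|MU1|ME2|BR0|rd1|wr3
(7) want 1×MEM +1rd +1wr — yes → AL0|MU1|ME1|BR0|rd0|wr2

issued = [0, 1, 7]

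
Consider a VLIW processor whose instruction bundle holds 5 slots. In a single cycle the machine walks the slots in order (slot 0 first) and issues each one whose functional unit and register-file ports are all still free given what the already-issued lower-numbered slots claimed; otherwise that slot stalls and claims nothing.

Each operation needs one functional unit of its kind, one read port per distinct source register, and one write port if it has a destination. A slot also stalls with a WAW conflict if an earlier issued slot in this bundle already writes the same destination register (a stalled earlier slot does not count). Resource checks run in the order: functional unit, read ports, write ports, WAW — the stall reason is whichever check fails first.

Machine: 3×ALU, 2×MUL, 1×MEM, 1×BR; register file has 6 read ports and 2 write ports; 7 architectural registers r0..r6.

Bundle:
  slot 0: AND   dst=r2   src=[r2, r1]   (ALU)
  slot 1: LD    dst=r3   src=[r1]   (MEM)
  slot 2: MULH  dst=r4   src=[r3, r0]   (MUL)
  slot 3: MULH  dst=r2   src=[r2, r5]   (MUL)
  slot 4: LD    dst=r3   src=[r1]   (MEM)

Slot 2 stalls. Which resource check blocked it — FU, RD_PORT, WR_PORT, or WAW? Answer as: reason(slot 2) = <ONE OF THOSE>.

reason(slot 2) = WR_PORT

(0) want 1×ALU +2rd +1wr — yes → AL2|MU2|ME1|BR1|rd4|wr1
(1) want 1×MEM +1rd +1wr — yes → AL2|MU2|ME0|BR1|rd3|wr0
(2) want 1×MUL +2rd +1wr — WR_PORT → AL2|MU2|ME0|BR1|rd3|wr0
(3) want 1×MUL +2rd +1wr — WR_PORT → AL2|MU2|ME0|BR1|rd3|wr0
(4) want 1×MEM +1rd +1wr — FU → AL2|MU2|ME0|BR1|rd3|wr0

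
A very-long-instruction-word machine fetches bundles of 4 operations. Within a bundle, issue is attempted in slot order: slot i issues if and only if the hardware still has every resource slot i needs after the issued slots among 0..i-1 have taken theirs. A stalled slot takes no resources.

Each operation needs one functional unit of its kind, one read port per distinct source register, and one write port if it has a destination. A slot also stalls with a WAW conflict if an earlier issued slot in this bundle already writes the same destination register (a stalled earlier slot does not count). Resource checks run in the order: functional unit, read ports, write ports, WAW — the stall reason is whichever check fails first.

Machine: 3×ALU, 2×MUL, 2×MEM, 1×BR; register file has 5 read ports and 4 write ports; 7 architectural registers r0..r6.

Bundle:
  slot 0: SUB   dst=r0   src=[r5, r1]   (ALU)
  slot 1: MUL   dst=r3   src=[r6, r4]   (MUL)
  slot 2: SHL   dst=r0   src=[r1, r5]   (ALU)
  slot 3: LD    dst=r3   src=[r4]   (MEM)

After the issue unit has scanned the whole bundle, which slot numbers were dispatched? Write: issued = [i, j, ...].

slot 0 (ALU): ISSUE — free A2,Mu2,Ld2,B1 rp3 wp3
slot 1 (MUL): ISSUE — free A2,Mu1,Ld2,B1 rp1 wp2
slot 2 (ALU): stall RD_PORT — free A2,Mu1,Ld2,B1 rp1 wp2
slot 3 (MEM): stall WAW — free A2,Mu1,Ld2,B1 rp1 wp2

issued = [0, 1]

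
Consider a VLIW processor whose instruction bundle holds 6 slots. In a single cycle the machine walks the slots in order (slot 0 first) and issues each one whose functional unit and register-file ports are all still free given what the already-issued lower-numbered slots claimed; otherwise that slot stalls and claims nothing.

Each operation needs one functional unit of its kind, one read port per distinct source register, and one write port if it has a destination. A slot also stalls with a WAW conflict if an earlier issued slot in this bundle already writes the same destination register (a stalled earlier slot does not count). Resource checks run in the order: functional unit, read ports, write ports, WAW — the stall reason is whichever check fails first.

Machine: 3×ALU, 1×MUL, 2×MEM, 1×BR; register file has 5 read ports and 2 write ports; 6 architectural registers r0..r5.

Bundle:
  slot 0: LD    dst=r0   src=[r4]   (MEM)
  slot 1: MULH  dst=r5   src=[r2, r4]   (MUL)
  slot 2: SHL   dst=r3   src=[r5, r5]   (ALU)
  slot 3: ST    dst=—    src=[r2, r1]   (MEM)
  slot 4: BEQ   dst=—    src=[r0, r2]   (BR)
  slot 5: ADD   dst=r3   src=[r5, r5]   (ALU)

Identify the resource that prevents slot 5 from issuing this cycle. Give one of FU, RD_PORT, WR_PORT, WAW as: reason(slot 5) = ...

reason(slot 5) = RD_PORT

  0. MEM→r0 ⇒ go  {3A/1Mu/1Ld/1B | 4r 1w}
  1. MUL→r5 ⇒ go  {3A/0Mu/1Ld/1B | 2r 0w}
  2. ALU→r3 ⇒ no(WR_PORT)  {3A/0Mu/1Ld/1B | 2r 0w}
  3. MEM ⇒ go  {3A/0Mu/0Ld/1B | 0r 0w}
  4. BR ⇒ no(RD_PORT)  {3A/0Mu/0Ld/1B | 0r 0w}
  5. ALU→r3 ⇒ no(RD_PORT)  {3A/0Mu/0Ld/1B | 0r 0w}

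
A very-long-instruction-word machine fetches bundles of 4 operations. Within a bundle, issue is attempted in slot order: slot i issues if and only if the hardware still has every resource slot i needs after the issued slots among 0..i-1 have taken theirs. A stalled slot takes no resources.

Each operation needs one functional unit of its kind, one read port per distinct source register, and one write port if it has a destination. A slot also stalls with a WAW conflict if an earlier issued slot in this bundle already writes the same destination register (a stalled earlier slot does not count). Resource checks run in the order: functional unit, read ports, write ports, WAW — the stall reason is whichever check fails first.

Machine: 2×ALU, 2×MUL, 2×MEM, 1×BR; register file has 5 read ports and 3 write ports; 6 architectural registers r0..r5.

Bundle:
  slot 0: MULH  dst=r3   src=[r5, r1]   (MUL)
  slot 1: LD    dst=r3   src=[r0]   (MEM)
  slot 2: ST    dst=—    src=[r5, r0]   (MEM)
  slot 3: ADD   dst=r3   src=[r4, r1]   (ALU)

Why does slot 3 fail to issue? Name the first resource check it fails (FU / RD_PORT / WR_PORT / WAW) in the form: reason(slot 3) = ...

slot 0 (MUL): ISSUE — free A2,Mu1,Ld2,B1 rp3 wp2
slot 1 (MEM): stall WAW — free A2,Mu1,Ld2,B1 rp3 wp2
slot 2 (MEM): ISSUE — free A2,Mu1,Ld1,B1 rp1 wp2
slot 3 (ALU): stall RD_PORT — free A2,Mu1,Ld1,B1 rp1 wp2

reason(slot 3) = RD_PORT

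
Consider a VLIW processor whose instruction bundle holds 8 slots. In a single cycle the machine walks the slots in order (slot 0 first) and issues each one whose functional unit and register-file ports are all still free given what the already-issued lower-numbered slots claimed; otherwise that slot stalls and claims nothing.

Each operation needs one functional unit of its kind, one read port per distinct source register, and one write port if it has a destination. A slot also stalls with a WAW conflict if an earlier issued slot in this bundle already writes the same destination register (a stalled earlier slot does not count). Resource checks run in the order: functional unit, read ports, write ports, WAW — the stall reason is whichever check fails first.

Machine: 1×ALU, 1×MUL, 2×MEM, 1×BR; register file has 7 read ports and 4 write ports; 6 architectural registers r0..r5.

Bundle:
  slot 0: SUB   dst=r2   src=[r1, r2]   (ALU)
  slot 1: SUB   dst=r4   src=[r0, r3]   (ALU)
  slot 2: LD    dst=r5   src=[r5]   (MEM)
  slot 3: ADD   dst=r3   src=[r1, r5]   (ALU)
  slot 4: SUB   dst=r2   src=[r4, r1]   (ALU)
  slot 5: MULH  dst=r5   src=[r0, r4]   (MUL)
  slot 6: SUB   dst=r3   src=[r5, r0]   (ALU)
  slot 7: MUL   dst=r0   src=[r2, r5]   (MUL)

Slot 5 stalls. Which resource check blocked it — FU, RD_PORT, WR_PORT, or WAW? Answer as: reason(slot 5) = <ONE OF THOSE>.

#0 ALU src=r1,r2 dispatched  <A:0 Mu:1 Ld:2 B:1 rd:5 wr:3>
#1 ALU src=r0,r3 held:FU  <A:0 Mu:1 Ld:2 B:1 rd:5 wr:3>
#2 MEM src=r5 dispatched  <A:0 Mu:1 Ld:1 B:1 rd:4 wr:2>
#3 ALU src=r1,r5 held:FU  <A:0 Mu:1 Ld:1 B:1 rd:4 wr:2>
#4 ALU src=r4,r1 held:FU  <A:0 Mu:1 Ld:1 B:1 rd:4 wr:2>
#5 MUL src=r0,r4 held:WAW  <A:0 Mu:1 Ld:1 B:1 rd:4 wr:2>
#6 ALU src=r5,r0 held:FU  <A:0 Mu:1 Ld:1 B:1 rd:4 wr:2>
#7 MUL src=r2,r5 dispatched  <A:0 Mu:0 Ld:1 B:1 rd:2 wr:1>

reason(slot 5) = WAW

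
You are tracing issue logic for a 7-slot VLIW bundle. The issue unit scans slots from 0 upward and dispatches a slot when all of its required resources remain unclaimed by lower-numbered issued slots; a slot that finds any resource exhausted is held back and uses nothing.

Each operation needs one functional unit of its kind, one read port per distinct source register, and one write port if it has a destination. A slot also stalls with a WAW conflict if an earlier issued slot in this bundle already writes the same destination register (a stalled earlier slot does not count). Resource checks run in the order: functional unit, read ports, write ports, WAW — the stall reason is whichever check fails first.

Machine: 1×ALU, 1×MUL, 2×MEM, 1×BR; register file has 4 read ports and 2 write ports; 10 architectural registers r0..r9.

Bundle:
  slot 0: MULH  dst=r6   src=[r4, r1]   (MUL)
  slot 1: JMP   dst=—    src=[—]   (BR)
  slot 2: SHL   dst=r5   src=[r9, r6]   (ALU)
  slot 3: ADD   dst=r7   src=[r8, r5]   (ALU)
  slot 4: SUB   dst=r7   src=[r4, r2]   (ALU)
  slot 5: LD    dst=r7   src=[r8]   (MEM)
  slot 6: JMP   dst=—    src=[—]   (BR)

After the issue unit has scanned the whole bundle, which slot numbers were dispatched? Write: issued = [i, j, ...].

issued = [0, 1, 2]

  0. MUL→r6 ⇒ go  {1A/0Mu/2Ld/1B | 2r 1w}
  1. BR ⇒ go  {1A/0Mu/2Ld/0B | 2r 1w}
  2. ALU→r5 ⇒ go  {0A/0Mu/2Ld/0B | 0r 0w}
  3. ALU→r7 ⇒ no(FU)  {0A/0Mu/2Ld/0B | 0r 0w}
  4. ALU→r7 ⇒ no(FU)  {0A/0Mu/2Ld/0B | 0r 0w}
  5. MEM→r7 ⇒ no(RD_PORT)  {0A/0Mu/2Ld/0B | 0r 0w}
  6. BR ⇒ no(FU)  {0A/0Mu/2Ld/0B | 0r 0w}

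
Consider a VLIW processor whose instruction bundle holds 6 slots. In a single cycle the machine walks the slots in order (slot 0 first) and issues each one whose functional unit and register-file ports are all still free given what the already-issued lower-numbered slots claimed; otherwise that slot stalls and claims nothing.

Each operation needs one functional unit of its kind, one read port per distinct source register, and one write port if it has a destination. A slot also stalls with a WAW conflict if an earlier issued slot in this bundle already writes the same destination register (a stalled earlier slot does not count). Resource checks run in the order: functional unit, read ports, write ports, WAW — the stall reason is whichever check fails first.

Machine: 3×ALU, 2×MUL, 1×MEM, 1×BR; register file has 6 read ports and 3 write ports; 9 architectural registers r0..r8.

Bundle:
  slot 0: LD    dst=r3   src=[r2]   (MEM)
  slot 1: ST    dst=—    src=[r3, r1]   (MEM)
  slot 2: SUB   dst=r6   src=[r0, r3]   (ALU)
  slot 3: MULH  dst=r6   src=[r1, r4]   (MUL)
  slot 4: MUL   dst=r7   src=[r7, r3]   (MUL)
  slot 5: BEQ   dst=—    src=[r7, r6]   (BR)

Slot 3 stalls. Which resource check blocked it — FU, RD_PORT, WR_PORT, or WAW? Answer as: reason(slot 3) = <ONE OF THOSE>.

  0. MEM→r3 ⇒ go  {3A/2Mu/0Ld/1B | 5r 2w}
  1. MEM ⇒ no(FU)  {3A/2Mu/0Ld/1B | 5r 2w}
  2. ALU→r6 ⇒ go  {2A/2Mu/0Ld/1B | 3r 1w}
  3. MUL→r6 ⇒ no(WAW)  {2A/2Mu/0Ld/1B | 3r 1w}
  4. MUL→r7 ⇒ go  {2A/1Mu/0Ld/1B | 1r 0w}
  5. BR ⇒ no(RD_PORT)  {2A/1Mu/0Ld/1B | 1r 0w}

reason(slot 3) = WAW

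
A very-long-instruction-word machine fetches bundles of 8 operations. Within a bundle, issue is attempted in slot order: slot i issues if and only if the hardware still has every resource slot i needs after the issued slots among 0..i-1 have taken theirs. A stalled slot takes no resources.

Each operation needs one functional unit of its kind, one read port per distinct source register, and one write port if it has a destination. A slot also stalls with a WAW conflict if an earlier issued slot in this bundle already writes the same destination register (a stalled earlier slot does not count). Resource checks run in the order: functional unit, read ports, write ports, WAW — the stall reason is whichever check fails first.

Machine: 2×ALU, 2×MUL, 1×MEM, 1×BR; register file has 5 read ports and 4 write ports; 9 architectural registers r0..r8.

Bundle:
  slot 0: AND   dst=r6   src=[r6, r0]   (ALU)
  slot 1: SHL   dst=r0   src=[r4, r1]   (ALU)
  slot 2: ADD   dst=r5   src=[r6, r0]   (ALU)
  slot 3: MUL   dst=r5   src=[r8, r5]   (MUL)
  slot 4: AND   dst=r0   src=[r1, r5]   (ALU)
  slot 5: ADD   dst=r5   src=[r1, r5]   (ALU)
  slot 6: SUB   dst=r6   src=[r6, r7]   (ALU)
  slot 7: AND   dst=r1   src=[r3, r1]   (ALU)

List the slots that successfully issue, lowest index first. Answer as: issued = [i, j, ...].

issued = [0, 1]

#0 ALU src=r6,r0 dispatched  <A:1 Mu:2 Ld:1 B:1 rd:3 wr:3>
#1 ALU src=r4,r1 dispatched  <A:0 Mu:2 Ld:1 B:1 rd:1 wr:2>
#2 ALU src=r6,r0 held:FU  <A:0 Mu:2 Ld:1 B:1 rd:1 wr:2>
#3 MUL src=r8,r5 held:RD_PORT  <A:0 Mu:2 Ld:1 B:1 rd:1 wr:2>
#4 ALU src=r1,r5 held:FU  <A:0 Mu:2 Ld:1 B:1 rd:1 wr:2>
#5 ALU src=r1,r5 held:FU  <A:0 Mu:2 Ld:1 B:1 rd:1 wr:2>
#6 ALU src=r6,r7 held:FU  <A:0 Mu:2 Ld:1 B:1 rd:1 wr:2>
#7 ALU src=r3,r1 held:FU  <A:0 Mu:2 Ld:1 B:1 rd:1 wr:2>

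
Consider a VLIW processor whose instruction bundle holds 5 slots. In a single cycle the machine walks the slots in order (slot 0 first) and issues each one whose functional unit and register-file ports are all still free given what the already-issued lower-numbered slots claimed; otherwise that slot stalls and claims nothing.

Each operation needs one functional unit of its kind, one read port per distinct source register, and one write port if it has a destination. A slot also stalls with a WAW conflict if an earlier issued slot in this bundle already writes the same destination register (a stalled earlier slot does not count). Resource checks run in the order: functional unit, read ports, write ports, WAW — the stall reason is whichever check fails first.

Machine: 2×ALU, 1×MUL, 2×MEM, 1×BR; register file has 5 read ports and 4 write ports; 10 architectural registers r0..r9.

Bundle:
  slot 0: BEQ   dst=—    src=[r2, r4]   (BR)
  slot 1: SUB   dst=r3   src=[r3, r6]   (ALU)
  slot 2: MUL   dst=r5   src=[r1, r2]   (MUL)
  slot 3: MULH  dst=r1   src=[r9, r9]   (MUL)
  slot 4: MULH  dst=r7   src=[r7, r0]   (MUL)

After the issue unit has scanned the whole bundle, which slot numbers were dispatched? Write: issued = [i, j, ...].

issued = [0, 1, 3]

[0] BR needs rd=2 wr=0: ok; after: ALU=2 MUL=1 MEM=2 BR=0, R=3, W=4
[1] ALU needs rd=2 wr=1: ok; after: ALU=1 MUL=1 MEM=2 BR=0, R=1, W=3
[2] MUL needs rd=2 wr=1: RD_PORT; after: ALU=1 MUL=1 MEM=2 BR=0, R=1, W=3
[3] MUL needs rd=1 wr=1: ok; after: ALU=1 MUL=0 MEM=2 BR=0, R=0, W=2
[4] MUL needs rd=2 wr=1: FU; after: ALU=1 MUL=0 MEM=2 BR=0, R=0, W=2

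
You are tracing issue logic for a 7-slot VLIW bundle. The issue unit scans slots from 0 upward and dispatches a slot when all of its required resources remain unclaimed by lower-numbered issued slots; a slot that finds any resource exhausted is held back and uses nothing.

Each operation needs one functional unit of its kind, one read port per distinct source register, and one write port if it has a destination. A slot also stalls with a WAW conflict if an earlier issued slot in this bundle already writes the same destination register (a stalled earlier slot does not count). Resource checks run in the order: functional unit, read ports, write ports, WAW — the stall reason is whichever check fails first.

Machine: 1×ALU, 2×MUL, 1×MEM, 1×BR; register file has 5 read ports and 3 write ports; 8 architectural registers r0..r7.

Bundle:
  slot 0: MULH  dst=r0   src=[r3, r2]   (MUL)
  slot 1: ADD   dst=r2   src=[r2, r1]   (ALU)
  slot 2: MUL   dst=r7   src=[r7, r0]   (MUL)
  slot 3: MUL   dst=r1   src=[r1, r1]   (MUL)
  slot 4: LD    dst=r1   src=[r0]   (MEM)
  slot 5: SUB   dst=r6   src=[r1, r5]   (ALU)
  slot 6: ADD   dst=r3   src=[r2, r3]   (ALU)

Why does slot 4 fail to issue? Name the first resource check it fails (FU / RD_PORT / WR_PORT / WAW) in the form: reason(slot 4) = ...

slot 0 (MUL): ISSUE — free A1,Mu1,Ld1,B1 rp3 wp2
slot 1 (ALU): ISSUE — free A0,Mu1,Ld1,B1 rp1 wp1
slot 2 (MUL): stall RD_PORT — free A0,Mu1,Ld1,B1 rp1 wp1
slot 3 (MUL): ISSUE — free A0,Mu0,Ld1,B1 rp0 wp0
slot 4 (MEM): stall RD_PORT — free A0,Mu0,Ld1,B1 rp0 wp0
slot 5 (ALU): stall FU — free A0,Mu0,Ld1,B1 rp0 wp0
slot 6 (ALU): stall FU — free A0,Mu0,Ld1,B1 rp0 wp0

reason(slot 4) = RD_PORT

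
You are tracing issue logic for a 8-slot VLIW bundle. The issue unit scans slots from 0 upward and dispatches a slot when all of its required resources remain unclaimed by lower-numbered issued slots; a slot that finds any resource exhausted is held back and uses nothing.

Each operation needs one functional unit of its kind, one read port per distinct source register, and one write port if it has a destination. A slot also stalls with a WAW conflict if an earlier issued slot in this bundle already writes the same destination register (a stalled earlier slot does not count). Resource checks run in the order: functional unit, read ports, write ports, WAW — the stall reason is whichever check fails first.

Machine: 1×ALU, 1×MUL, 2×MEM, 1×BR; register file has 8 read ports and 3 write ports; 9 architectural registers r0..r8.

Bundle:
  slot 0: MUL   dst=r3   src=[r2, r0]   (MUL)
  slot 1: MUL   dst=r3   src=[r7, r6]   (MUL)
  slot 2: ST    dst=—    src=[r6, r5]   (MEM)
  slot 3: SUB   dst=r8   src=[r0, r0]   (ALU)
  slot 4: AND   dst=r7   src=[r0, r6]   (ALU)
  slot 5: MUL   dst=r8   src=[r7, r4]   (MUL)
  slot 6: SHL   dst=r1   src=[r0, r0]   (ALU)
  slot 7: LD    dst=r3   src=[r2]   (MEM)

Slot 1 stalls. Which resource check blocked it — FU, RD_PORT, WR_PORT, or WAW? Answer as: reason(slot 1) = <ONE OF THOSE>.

slot 0 (MUL): ISSUE — free A1,Mu0,Ld2,B1 rp6 wp2
slot 1 (MUL): stall FU — free A1,Mu0,Ld2,B1 rp6 wp2
slot 2 (MEM): ISSUE — free A1,Mu0,Ld1,B1 rp4 wp2
slot 3 (ALU): ISSUE — free A0,Mu0,Ld1,B1 rp3 wp1
slot 4 (ALU): stall FU — free A0,Mu0,Ld1,B1 rp3 wp1
slot 5 (MUL): stall FU — free A0,Mu0,Ld1,B1 rp3 wp1
slot 6 (ALU): stall FU — free A0,Mu0,Ld1,B1 rp3 wp1
slot 7 (MEM): stall WAW — free A0,Mu0,Ld1,B1 rp3 wp1

reason(slot 1) = FU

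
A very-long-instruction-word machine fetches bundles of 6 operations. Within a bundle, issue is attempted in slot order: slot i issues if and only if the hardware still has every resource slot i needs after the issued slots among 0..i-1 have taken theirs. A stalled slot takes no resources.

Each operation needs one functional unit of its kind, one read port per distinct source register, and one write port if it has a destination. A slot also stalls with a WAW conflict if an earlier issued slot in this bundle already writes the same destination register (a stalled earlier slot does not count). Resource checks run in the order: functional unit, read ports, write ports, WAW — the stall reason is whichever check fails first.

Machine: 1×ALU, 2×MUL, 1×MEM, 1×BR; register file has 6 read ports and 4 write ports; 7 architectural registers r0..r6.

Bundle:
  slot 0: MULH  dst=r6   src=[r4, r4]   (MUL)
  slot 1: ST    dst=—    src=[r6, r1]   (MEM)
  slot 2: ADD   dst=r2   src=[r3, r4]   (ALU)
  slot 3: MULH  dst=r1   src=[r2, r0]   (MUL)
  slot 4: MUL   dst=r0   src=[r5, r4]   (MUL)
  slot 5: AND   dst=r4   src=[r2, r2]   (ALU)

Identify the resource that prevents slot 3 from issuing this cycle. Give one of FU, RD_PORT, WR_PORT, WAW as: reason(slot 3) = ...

  0. MUL→r6 ⇒ go  {1A/1Mu/1Ld/1B | 5r 3w}
  1. MEM ⇒ go  {1A/1Mu/0Ld/1B | 3r 3w}
  2. ALU→r2 ⇒ go  {0A/1Mu/0Ld/1B | 1r 2w}
  3. MUL→r1 ⇒ no(RD_PORT)  {0A/1Mu/0Ld/1B | 1r 2w}
  4. MUL→r0 ⇒ no(RD_PORT)  {0A/1Mu/0Ld/1B | 1r 2w}
  5. ALU→r4 ⇒ no(FU)  {0A/1Mu/0Ld/1B | 1r 2w}

reason(slot 3) = RD_PORT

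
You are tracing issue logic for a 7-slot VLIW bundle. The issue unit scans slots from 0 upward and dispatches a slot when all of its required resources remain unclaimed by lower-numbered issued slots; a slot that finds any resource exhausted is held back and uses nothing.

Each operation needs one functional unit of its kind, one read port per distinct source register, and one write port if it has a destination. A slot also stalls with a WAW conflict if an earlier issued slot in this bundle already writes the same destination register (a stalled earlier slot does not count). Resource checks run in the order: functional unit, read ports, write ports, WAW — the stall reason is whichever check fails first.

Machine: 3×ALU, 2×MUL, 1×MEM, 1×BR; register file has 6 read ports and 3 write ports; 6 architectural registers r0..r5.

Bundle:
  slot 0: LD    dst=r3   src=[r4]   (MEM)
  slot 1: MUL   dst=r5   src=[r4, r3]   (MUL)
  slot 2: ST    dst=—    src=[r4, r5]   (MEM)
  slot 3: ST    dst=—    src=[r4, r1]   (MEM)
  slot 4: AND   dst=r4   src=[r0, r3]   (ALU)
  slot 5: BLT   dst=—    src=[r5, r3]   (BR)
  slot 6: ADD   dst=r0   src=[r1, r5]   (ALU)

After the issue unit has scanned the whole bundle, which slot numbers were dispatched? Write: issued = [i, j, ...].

slot 0 (MEM): ISSUE — free A3,Mu2,Ld0,B1 rp5 wp2
slot 1 (MUL): ISSUE — free A3,Mu1,Ld0,B1 rp3 wp1
slot 2 (MEM): stall FU — free A3,Mu1,Ld0,B1 rp3 wp1
slot 3 (MEM): stall FU — free A3,Mu1,Ld0,B1 rp3 wp1
slot 4 (ALU): ISSUE — free A2,Mu1,Ld0,B1 rp1 wp0
slot 5 (BR): stall RD_PORT — free A2,Mu1,Ld0,B1 rp1 wp0
slot 6 (ALU): stall RD_PORT — free A2,Mu1,Ld0,B1 rp1 wp0

issued = [0, 1, 4]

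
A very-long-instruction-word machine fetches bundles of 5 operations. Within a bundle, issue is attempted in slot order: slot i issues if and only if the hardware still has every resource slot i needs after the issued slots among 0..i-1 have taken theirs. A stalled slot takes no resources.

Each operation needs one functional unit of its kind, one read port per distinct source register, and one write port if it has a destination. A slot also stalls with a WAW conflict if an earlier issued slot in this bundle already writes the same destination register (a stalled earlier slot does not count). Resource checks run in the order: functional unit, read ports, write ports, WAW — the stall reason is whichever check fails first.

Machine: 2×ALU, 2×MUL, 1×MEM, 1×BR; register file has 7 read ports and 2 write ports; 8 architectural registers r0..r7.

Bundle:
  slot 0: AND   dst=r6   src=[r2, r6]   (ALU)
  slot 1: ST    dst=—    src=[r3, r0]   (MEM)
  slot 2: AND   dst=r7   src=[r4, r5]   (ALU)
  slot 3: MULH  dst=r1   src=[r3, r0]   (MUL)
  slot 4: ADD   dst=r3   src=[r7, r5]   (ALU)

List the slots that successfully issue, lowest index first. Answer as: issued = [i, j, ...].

  0. ALU→r6 ⇒ go  {1A/2Mu/1Ld/1B | 5r 1w}
  1. MEM ⇒ go  {1A/2Mu/0Ld/1B | 3r 1w}
  2. ALU→r7 ⇒ go  {0A/2Mu/0Ld/1B | 1r 0w}
  3. MUL→r1 ⇒ no(RD_PORT)  {0A/2Mu/0Ld/1B | 1r 0w}
  4. ALU→r3 ⇒ no(FU)  {0A/2Mu/0Ld/1B | 1r 0w}

issued = [0, 1, 2]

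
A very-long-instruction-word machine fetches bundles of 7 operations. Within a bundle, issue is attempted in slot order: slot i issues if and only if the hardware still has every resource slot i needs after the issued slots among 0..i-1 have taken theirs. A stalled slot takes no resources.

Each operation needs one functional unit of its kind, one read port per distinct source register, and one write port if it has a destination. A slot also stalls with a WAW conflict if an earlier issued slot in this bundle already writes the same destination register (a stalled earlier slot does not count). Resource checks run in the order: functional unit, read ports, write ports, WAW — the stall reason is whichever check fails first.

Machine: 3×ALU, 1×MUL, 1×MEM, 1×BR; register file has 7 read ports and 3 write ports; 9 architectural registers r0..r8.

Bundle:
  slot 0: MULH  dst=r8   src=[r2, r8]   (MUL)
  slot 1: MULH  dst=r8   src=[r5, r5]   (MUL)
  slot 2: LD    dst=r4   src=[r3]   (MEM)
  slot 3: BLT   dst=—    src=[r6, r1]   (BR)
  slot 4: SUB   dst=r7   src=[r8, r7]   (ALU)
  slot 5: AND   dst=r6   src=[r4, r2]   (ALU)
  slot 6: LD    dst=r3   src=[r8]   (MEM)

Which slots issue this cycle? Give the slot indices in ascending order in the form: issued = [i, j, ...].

issued = [0, 2, 3, 4]

slot 0 (MUL): ISSUE — free A3,Mu0,Ld1,B1 rp5 wp2
slot 1 (MUL): stall FU — free A3,Mu0,Ld1,B1 rp5 wp2
slot 2 (MEM): ISSUE — free A3,Mu0,Ld0,B1 rp4 wp1
slot 3 (BR): ISSUE — free A3,Mu0,Ld0,B0 rp2 wp1
slot 4 (ALU): ISSUE — free A2,Mu0,Ld0,B0 rp0 wp0
slot 5 (ALU): stall RD_PORT — free A2,Mu0,Ld0,B0 rp0 wp0
slot 6 (MEM): stall FU — free A2,Mu0,Ld0,B0 rp0 wp0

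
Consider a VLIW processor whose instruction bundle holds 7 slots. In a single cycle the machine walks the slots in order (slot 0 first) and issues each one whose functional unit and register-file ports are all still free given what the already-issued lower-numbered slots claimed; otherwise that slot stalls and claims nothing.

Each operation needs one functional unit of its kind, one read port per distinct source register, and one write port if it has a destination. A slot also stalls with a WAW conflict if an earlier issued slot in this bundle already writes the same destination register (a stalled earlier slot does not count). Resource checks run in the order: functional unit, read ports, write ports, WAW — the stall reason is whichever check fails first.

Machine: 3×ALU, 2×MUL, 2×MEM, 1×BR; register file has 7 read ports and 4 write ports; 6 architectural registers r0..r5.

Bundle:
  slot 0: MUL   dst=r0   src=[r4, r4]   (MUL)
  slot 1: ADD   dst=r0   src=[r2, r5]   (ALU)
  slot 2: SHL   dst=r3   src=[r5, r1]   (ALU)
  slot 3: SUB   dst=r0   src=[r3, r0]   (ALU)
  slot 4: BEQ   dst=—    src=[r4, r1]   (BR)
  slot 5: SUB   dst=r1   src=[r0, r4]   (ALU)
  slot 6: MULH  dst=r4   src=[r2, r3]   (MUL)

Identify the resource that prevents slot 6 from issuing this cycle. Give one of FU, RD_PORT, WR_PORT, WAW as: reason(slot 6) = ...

slot 0 (MUL): ISSUE — free A3,Mu1,Ld2,B1 rp6 wp3
slot 1 (ALU): stall WAW — free A3,Mu1,Ld2,B1 rp6 wp3
slot 2 (ALU): ISSUE — free A2,Mu1,Ld2,B1 rp4 wp2
slot 3 (ALU): stall WAW — free A2,Mu1,Ld2,B1 rp4 wp2
slot 4 (BR): ISSUE — free A2,Mu1,Ld2,B0 rp2 wp2
slot 5 (ALU): ISSUE — free A1,Mu1,Ld2,B0 rp0 wp1
slot 6 (MUL): stall RD_PORT — free A1,Mu1,Ld2,B0 rp0 wp1

reason(slot 6) = RD_PORT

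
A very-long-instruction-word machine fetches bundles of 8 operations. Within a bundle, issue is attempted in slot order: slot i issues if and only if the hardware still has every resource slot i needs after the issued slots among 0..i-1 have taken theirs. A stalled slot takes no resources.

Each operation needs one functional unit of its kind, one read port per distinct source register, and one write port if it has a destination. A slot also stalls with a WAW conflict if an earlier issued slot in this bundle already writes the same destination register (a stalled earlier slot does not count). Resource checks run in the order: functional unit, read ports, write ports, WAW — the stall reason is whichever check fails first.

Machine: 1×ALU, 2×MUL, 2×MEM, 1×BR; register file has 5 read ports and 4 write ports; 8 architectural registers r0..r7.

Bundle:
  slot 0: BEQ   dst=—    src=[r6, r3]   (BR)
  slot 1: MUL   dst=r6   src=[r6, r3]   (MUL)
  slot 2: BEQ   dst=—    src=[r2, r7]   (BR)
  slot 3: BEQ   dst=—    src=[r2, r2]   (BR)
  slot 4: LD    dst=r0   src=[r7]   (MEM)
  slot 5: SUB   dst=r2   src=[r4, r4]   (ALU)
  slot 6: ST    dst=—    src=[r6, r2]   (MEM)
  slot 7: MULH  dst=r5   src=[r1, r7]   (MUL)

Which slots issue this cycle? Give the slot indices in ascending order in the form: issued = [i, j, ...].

issued = [0, 1, 4]

slot 0 (BR): ISSUE — free A1,Mu2,Ld2,B0 rp3 wp4
slot 1 (MUL): ISSUE — free A1,Mu1,Ld2,B0 rp1 wp3
slot 2 (BR): stall FU — free A1,Mu1,Ld2,B0 rp1 wp3
slot 3 (BR): stall FU — free A1,Mu1,Ld2,B0 rp1 wp3
slot 4 (MEM): ISSUE — free A1,Mu1,Ld1,B0 rp0 wp2
slot 5 (ALU): stall RD_PORT — free A1,Mu1,Ld1,B0 rp0 wp2
slot 6 (MEM): stall RD_PORT — free A1,Mu1,Ld1,B0 rp0 wp2
slot 7 (MUL): stall RD_PORT — free A1,Mu1,Ld1,B0 rp0 wp2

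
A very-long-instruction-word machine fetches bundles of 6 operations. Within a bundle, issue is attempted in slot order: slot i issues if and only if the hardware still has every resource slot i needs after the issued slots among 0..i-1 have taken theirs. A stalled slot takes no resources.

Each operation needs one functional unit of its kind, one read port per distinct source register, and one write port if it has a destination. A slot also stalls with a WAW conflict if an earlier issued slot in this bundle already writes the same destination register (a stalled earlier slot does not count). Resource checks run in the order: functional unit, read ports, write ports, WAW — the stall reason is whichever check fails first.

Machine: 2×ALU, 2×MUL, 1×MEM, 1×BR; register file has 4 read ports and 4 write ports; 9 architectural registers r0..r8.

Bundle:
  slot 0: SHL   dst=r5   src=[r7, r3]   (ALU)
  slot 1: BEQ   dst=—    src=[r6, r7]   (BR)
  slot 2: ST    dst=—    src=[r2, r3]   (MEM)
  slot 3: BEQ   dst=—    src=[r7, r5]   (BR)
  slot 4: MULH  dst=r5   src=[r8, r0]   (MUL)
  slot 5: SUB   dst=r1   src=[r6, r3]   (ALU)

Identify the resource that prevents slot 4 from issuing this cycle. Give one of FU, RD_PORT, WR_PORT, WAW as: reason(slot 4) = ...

[0] ALU needs rd=2 wr=1: ok; after: ALU=1 MUL=2 MEM=1 BR=1, R=2, W=3
[1] BR needs rd=2 wr=0: ok; after: ALU=1 MUL=2 MEM=1 BR=0, R=0, W=3
[2] MEM needs rd=2 wr=0: RD_PORT; after: ALU=1 MUL=2 MEM=1 BR=0, R=0, W=3
[3] BR needs rd=2 wr=0: FU; after: ALU=1 MUL=2 MEM=1 BR=0, R=0, W=3
[4] MUL needs rd=2 wr=1: RD_PORT; after: ALU=1 MUL=2 MEM=1 BR=0, R=0, W=3
[5] ALU needs rd=2 wr=1: RD_PORT; after: ALU=1 MUL=2 MEM=1 BR=0, R=0, W=3

reason(slot 4) = RD_PORT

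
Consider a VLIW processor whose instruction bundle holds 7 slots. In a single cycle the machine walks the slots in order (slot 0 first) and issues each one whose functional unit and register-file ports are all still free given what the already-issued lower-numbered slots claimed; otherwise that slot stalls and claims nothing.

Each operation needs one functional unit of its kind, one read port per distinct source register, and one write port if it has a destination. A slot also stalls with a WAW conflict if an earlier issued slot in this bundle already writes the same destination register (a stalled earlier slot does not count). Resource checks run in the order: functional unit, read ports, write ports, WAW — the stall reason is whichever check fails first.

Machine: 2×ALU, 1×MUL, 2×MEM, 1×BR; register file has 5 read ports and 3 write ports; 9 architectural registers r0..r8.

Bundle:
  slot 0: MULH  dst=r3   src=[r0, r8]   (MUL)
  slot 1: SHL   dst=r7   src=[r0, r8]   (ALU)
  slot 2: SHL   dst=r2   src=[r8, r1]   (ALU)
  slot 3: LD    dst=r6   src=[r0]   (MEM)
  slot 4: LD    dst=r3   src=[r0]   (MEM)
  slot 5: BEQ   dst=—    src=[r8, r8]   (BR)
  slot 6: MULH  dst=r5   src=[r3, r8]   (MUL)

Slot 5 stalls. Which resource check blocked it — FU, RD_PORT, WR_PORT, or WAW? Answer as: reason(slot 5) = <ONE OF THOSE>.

#0 MUL src=r0,r8 dispatched  <A:2 Mu:0 Ld:2 B:1 rd:3 wr:2>
#1 ALU src=r0,r8 dispatched  <A:1 Mu:0 Ld:2 B:1 rd:1 wr:1>
#2 ALU src=r8,r1 held:RD_PORT  <A:1 Mu:0 Ld:2 B:1 rd:1 wr:1>
#3 MEM src=r0 dispatched  <A:1 Mu:0 Ld:1 B:1 rd:0 wr:0>
#4 MEM src=r0 held:RD_PORT  <A:1 Mu:0 Ld:1 B:1 rd:0 wr:0>
#5 BR src=r8,r8 held:RD_PORT  <A:1 Mu:0 Ld:1 B:1 rd:0 wr:0>
#6 MUL src=r3,r8 held:FU  <A:1 Mu:0 Ld:1 B:1 rd:0 wr:0>

reason(slot 5) = RD_PORT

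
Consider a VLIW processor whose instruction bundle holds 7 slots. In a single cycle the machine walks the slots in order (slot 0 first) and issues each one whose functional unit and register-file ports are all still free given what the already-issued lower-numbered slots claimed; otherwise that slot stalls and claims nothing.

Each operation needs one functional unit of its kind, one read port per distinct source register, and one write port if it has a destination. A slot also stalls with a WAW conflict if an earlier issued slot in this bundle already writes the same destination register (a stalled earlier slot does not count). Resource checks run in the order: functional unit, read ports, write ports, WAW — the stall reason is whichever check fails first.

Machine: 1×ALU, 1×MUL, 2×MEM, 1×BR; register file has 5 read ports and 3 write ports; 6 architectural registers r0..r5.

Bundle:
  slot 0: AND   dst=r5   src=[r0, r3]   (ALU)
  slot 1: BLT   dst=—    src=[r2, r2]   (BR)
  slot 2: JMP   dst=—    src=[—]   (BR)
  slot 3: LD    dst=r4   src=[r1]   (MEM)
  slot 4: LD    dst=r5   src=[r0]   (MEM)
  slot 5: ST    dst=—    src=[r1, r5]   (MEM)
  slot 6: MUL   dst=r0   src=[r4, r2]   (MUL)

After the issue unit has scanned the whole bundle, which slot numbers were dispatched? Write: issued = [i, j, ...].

slot 0 (ALU): ISSUE — free A0,Mu1,Ld2,B1 rp3 wp2
slot 1 (BR): ISSUE — free A0,Mu1,Ld2,B0 rp2 wp2
slot 2 (BR): stall FU — free A0,Mu1,Ld2,B0 rp2 wp2
slot 3 (MEM): ISSUE — free A0,Mu1,Ld1,B0 rp1 wp1
slot 4 (MEM): stall WAW — free A0,Mu1,Ld1,B0 rp1 wp1
slot 5 (MEM): stall RD_PORT — free A0,Mu1,Ld1,B0 rp1 wp1
slot 6 (MUL): stall RD_PORT — free A0,Mu1,Ld1,B0 rp1 wp1

issued = [0, 1, 3]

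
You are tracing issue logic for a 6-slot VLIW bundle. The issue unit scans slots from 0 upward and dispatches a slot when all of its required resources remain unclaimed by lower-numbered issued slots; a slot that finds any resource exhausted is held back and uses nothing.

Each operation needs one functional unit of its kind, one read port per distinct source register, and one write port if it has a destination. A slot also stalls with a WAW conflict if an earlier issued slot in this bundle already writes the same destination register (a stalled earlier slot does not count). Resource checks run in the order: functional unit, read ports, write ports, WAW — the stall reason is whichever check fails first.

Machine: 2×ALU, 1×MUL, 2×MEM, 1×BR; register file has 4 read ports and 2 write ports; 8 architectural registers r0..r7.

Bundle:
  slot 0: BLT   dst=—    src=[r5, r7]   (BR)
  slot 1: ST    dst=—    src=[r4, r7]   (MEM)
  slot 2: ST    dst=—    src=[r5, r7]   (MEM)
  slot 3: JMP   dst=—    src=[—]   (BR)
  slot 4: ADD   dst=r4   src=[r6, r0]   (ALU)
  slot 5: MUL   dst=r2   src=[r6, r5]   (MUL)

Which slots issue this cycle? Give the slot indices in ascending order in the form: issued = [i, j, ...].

issued = [0, 1]

#0 BR src=r5,r7 dispatched  <A:2 Mu:1 Ld:2 B:0 rd:2 wr:2>
#1 MEM src=r4,r7 dispatched  <A:2 Mu:1 Ld:1 B:0 rd:0 wr:2>
#2 MEM src=r5,r7 held:RD_PORT  <A:2 Mu:1 Ld:1 B:0 rd:0 wr:2>
#3 BR src=- held:FU  <A:2 Mu:1 Ld:1 B:0 rd:0 wr:2>
#4 ALU src=r6,r0 held:RD_PORT  <A:2 Mu:1 Ld:1 B:0 rd:0 wr:2>
#5 MUL src=r6,r5 held:RD_PORT  <A:2 Mu:1 Ld:1 B:0 rd:0 wr:2>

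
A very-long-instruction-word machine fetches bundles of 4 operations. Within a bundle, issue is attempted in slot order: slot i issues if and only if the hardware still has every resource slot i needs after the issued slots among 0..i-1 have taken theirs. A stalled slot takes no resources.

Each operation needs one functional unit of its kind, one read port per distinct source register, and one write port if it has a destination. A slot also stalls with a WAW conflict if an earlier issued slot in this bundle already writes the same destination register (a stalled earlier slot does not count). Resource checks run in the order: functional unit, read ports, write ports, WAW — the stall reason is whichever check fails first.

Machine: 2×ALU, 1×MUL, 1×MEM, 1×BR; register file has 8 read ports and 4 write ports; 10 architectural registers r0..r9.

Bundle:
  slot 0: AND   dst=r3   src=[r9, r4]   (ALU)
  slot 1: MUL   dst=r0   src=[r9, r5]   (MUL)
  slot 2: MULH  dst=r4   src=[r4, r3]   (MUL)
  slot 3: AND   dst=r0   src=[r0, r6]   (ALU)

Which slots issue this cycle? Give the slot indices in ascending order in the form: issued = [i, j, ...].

#0 ALU src=r9,r4 dispatched  <A:1 Mu:1 Ld:1 B:1 rd:6 wr:3>
#1 MUL src=r9,r5 dispatched  <A:1 Mu:0 Ld:1 B:1 rd:4 wr:2>
#2 MUL src=r4,r3 held:FU  <A:1 Mu:0 Ld:1 B:1 rd:4 wr:2>
#3 ALU src=r0,r6 held:WAW  <A:1 Mu:0 Ld:1 B:1 rd:4 wr:2>

issued = [0, 1]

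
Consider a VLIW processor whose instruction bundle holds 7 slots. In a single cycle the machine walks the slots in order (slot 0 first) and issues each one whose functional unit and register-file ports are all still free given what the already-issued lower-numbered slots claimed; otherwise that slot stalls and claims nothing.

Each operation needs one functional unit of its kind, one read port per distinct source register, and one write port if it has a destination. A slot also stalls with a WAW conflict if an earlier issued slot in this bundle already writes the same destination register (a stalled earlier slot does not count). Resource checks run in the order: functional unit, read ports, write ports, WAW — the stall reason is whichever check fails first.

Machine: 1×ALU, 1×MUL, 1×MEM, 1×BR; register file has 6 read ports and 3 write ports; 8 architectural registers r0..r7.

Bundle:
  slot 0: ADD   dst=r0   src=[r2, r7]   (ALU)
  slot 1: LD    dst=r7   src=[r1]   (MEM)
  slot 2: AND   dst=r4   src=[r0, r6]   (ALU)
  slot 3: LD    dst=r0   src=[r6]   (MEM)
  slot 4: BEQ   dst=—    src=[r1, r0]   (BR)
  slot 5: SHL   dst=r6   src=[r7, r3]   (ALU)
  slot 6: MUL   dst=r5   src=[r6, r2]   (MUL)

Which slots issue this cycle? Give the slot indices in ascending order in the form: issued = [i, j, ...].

issued = [0, 1, 4]

#0 ALU src=r2,r7 dispatched  <A:0 Mu:1 Ld:1 B:1 rd:4 wr:2>
#1 MEM src=r1 dispatched  <A:0 Mu:1 Ld:0 B:1 rd:3 wr:1>
#2 ALU src=r0,r6 held:FU  <A:0 Mu:1 Ld:0 B:1 rd:3 wr:1>
#3 MEM src=r6 held:FU  <A:0 Mu:1 Ld:0 B:1 rd:3 wr:1>
#4 BR src=r1,r0 dispatched  <A:0 Mu:1 Ld:0 B:0 rd:1 wr:1>
#5 ALU src=r7,r3 held:FU  <A:0 Mu:1 Ld:0 B:0 rd:1 wr:1>
#6 MUL src=r6,r2 held:RD_PORT  <A:0 Mu:1 Ld:0 B:0 rd:1 wr:1>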